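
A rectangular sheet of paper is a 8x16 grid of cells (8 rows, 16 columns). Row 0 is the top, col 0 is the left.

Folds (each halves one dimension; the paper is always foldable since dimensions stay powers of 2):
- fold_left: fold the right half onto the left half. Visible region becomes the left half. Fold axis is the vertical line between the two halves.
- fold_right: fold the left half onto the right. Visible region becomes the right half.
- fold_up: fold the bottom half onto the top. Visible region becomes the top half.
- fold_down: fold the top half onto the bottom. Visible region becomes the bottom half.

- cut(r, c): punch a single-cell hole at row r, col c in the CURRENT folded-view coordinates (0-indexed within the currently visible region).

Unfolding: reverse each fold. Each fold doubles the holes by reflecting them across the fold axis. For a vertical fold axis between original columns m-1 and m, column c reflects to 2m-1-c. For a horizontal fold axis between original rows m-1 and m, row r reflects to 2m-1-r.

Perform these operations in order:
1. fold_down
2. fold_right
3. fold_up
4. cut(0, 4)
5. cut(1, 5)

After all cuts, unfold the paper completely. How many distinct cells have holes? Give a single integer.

Op 1 fold_down: fold axis h@4; visible region now rows[4,8) x cols[0,16) = 4x16
Op 2 fold_right: fold axis v@8; visible region now rows[4,8) x cols[8,16) = 4x8
Op 3 fold_up: fold axis h@6; visible region now rows[4,6) x cols[8,16) = 2x8
Op 4 cut(0, 4): punch at orig (4,12); cuts so far [(4, 12)]; region rows[4,6) x cols[8,16) = 2x8
Op 5 cut(1, 5): punch at orig (5,13); cuts so far [(4, 12), (5, 13)]; region rows[4,6) x cols[8,16) = 2x8
Unfold 1 (reflect across h@6): 4 holes -> [(4, 12), (5, 13), (6, 13), (7, 12)]
Unfold 2 (reflect across v@8): 8 holes -> [(4, 3), (4, 12), (5, 2), (5, 13), (6, 2), (6, 13), (7, 3), (7, 12)]
Unfold 3 (reflect across h@4): 16 holes -> [(0, 3), (0, 12), (1, 2), (1, 13), (2, 2), (2, 13), (3, 3), (3, 12), (4, 3), (4, 12), (5, 2), (5, 13), (6, 2), (6, 13), (7, 3), (7, 12)]

Answer: 16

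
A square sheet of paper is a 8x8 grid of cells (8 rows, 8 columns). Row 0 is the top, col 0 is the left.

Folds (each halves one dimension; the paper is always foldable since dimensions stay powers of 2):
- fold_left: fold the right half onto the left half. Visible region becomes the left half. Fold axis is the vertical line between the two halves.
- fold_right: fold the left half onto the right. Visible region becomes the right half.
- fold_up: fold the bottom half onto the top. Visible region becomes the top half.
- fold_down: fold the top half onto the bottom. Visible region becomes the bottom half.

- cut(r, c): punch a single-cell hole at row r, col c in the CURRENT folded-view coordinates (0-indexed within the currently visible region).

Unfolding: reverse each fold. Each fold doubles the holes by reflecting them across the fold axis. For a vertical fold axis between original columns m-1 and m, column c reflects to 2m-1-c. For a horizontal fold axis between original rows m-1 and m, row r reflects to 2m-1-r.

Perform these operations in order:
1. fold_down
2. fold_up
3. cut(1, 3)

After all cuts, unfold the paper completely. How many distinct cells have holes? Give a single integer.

Answer: 4

Derivation:
Op 1 fold_down: fold axis h@4; visible region now rows[4,8) x cols[0,8) = 4x8
Op 2 fold_up: fold axis h@6; visible region now rows[4,6) x cols[0,8) = 2x8
Op 3 cut(1, 3): punch at orig (5,3); cuts so far [(5, 3)]; region rows[4,6) x cols[0,8) = 2x8
Unfold 1 (reflect across h@6): 2 holes -> [(5, 3), (6, 3)]
Unfold 2 (reflect across h@4): 4 holes -> [(1, 3), (2, 3), (5, 3), (6, 3)]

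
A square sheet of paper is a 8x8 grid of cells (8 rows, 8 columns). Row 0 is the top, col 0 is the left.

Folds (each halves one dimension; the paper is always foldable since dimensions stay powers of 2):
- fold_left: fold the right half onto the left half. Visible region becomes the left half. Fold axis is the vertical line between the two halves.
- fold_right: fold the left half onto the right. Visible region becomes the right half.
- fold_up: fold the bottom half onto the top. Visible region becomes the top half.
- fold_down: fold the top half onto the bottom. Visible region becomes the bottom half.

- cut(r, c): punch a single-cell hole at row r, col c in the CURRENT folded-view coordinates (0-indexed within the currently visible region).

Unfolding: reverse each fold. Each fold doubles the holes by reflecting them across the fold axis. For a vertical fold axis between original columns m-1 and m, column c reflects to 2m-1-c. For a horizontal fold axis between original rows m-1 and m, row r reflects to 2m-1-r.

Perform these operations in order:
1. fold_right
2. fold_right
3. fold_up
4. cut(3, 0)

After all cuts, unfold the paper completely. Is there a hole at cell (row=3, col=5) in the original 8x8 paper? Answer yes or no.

Op 1 fold_right: fold axis v@4; visible region now rows[0,8) x cols[4,8) = 8x4
Op 2 fold_right: fold axis v@6; visible region now rows[0,8) x cols[6,8) = 8x2
Op 3 fold_up: fold axis h@4; visible region now rows[0,4) x cols[6,8) = 4x2
Op 4 cut(3, 0): punch at orig (3,6); cuts so far [(3, 6)]; region rows[0,4) x cols[6,8) = 4x2
Unfold 1 (reflect across h@4): 2 holes -> [(3, 6), (4, 6)]
Unfold 2 (reflect across v@6): 4 holes -> [(3, 5), (3, 6), (4, 5), (4, 6)]
Unfold 3 (reflect across v@4): 8 holes -> [(3, 1), (3, 2), (3, 5), (3, 6), (4, 1), (4, 2), (4, 5), (4, 6)]
Holes: [(3, 1), (3, 2), (3, 5), (3, 6), (4, 1), (4, 2), (4, 5), (4, 6)]

Answer: yes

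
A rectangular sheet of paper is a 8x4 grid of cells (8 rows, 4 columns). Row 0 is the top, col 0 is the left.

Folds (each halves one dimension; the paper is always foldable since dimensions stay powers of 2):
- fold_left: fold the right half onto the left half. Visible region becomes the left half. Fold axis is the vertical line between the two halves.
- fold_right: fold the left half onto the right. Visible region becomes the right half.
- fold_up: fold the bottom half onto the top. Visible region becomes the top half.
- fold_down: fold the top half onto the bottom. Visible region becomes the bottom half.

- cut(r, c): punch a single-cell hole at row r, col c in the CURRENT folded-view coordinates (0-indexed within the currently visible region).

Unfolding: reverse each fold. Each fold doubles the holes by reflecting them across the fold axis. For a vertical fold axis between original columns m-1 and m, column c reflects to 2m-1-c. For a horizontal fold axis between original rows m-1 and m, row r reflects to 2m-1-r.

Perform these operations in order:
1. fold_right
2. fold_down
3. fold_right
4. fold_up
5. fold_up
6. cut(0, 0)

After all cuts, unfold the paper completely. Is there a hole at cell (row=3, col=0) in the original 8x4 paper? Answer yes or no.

Op 1 fold_right: fold axis v@2; visible region now rows[0,8) x cols[2,4) = 8x2
Op 2 fold_down: fold axis h@4; visible region now rows[4,8) x cols[2,4) = 4x2
Op 3 fold_right: fold axis v@3; visible region now rows[4,8) x cols[3,4) = 4x1
Op 4 fold_up: fold axis h@6; visible region now rows[4,6) x cols[3,4) = 2x1
Op 5 fold_up: fold axis h@5; visible region now rows[4,5) x cols[3,4) = 1x1
Op 6 cut(0, 0): punch at orig (4,3); cuts so far [(4, 3)]; region rows[4,5) x cols[3,4) = 1x1
Unfold 1 (reflect across h@5): 2 holes -> [(4, 3), (5, 3)]
Unfold 2 (reflect across h@6): 4 holes -> [(4, 3), (5, 3), (6, 3), (7, 3)]
Unfold 3 (reflect across v@3): 8 holes -> [(4, 2), (4, 3), (5, 2), (5, 3), (6, 2), (6, 3), (7, 2), (7, 3)]
Unfold 4 (reflect across h@4): 16 holes -> [(0, 2), (0, 3), (1, 2), (1, 3), (2, 2), (2, 3), (3, 2), (3, 3), (4, 2), (4, 3), (5, 2), (5, 3), (6, 2), (6, 3), (7, 2), (7, 3)]
Unfold 5 (reflect across v@2): 32 holes -> [(0, 0), (0, 1), (0, 2), (0, 3), (1, 0), (1, 1), (1, 2), (1, 3), (2, 0), (2, 1), (2, 2), (2, 3), (3, 0), (3, 1), (3, 2), (3, 3), (4, 0), (4, 1), (4, 2), (4, 3), (5, 0), (5, 1), (5, 2), (5, 3), (6, 0), (6, 1), (6, 2), (6, 3), (7, 0), (7, 1), (7, 2), (7, 3)]
Holes: [(0, 0), (0, 1), (0, 2), (0, 3), (1, 0), (1, 1), (1, 2), (1, 3), (2, 0), (2, 1), (2, 2), (2, 3), (3, 0), (3, 1), (3, 2), (3, 3), (4, 0), (4, 1), (4, 2), (4, 3), (5, 0), (5, 1), (5, 2), (5, 3), (6, 0), (6, 1), (6, 2), (6, 3), (7, 0), (7, 1), (7, 2), (7, 3)]

Answer: yes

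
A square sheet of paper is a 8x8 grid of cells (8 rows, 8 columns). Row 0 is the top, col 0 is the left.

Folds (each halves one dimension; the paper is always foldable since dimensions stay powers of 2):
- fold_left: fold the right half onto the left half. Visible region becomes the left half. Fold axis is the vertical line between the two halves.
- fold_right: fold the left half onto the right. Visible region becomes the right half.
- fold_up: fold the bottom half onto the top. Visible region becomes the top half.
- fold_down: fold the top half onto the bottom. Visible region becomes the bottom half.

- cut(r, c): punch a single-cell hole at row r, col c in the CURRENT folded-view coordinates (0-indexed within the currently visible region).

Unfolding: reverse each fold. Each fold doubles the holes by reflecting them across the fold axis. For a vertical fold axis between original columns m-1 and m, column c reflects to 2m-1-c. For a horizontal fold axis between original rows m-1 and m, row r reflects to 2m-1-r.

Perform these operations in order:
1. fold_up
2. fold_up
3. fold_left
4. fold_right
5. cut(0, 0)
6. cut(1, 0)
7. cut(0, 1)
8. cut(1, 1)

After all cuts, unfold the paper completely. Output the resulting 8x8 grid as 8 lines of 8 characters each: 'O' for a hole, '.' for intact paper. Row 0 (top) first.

Op 1 fold_up: fold axis h@4; visible region now rows[0,4) x cols[0,8) = 4x8
Op 2 fold_up: fold axis h@2; visible region now rows[0,2) x cols[0,8) = 2x8
Op 3 fold_left: fold axis v@4; visible region now rows[0,2) x cols[0,4) = 2x4
Op 4 fold_right: fold axis v@2; visible region now rows[0,2) x cols[2,4) = 2x2
Op 5 cut(0, 0): punch at orig (0,2); cuts so far [(0, 2)]; region rows[0,2) x cols[2,4) = 2x2
Op 6 cut(1, 0): punch at orig (1,2); cuts so far [(0, 2), (1, 2)]; region rows[0,2) x cols[2,4) = 2x2
Op 7 cut(0, 1): punch at orig (0,3); cuts so far [(0, 2), (0, 3), (1, 2)]; region rows[0,2) x cols[2,4) = 2x2
Op 8 cut(1, 1): punch at orig (1,3); cuts so far [(0, 2), (0, 3), (1, 2), (1, 3)]; region rows[0,2) x cols[2,4) = 2x2
Unfold 1 (reflect across v@2): 8 holes -> [(0, 0), (0, 1), (0, 2), (0, 3), (1, 0), (1, 1), (1, 2), (1, 3)]
Unfold 2 (reflect across v@4): 16 holes -> [(0, 0), (0, 1), (0, 2), (0, 3), (0, 4), (0, 5), (0, 6), (0, 7), (1, 0), (1, 1), (1, 2), (1, 3), (1, 4), (1, 5), (1, 6), (1, 7)]
Unfold 3 (reflect across h@2): 32 holes -> [(0, 0), (0, 1), (0, 2), (0, 3), (0, 4), (0, 5), (0, 6), (0, 7), (1, 0), (1, 1), (1, 2), (1, 3), (1, 4), (1, 5), (1, 6), (1, 7), (2, 0), (2, 1), (2, 2), (2, 3), (2, 4), (2, 5), (2, 6), (2, 7), (3, 0), (3, 1), (3, 2), (3, 3), (3, 4), (3, 5), (3, 6), (3, 7)]
Unfold 4 (reflect across h@4): 64 holes -> [(0, 0), (0, 1), (0, 2), (0, 3), (0, 4), (0, 5), (0, 6), (0, 7), (1, 0), (1, 1), (1, 2), (1, 3), (1, 4), (1, 5), (1, 6), (1, 7), (2, 0), (2, 1), (2, 2), (2, 3), (2, 4), (2, 5), (2, 6), (2, 7), (3, 0), (3, 1), (3, 2), (3, 3), (3, 4), (3, 5), (3, 6), (3, 7), (4, 0), (4, 1), (4, 2), (4, 3), (4, 4), (4, 5), (4, 6), (4, 7), (5, 0), (5, 1), (5, 2), (5, 3), (5, 4), (5, 5), (5, 6), (5, 7), (6, 0), (6, 1), (6, 2), (6, 3), (6, 4), (6, 5), (6, 6), (6, 7), (7, 0), (7, 1), (7, 2), (7, 3), (7, 4), (7, 5), (7, 6), (7, 7)]

Answer: OOOOOOOO
OOOOOOOO
OOOOOOOO
OOOOOOOO
OOOOOOOO
OOOOOOOO
OOOOOOOO
OOOOOOOO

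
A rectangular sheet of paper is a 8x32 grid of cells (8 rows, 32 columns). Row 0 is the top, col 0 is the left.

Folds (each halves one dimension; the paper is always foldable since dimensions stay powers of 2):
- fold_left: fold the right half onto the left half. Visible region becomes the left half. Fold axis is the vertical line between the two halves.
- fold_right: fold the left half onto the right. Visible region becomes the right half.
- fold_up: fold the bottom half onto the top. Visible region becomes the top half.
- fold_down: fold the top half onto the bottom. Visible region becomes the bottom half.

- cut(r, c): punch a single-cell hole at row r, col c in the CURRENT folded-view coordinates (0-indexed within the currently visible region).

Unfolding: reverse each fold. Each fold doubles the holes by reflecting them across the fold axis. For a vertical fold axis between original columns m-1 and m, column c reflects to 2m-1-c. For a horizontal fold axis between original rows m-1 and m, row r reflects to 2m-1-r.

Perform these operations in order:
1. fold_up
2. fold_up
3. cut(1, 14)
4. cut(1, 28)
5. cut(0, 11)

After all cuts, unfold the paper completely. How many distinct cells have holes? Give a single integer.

Op 1 fold_up: fold axis h@4; visible region now rows[0,4) x cols[0,32) = 4x32
Op 2 fold_up: fold axis h@2; visible region now rows[0,2) x cols[0,32) = 2x32
Op 3 cut(1, 14): punch at orig (1,14); cuts so far [(1, 14)]; region rows[0,2) x cols[0,32) = 2x32
Op 4 cut(1, 28): punch at orig (1,28); cuts so far [(1, 14), (1, 28)]; region rows[0,2) x cols[0,32) = 2x32
Op 5 cut(0, 11): punch at orig (0,11); cuts so far [(0, 11), (1, 14), (1, 28)]; region rows[0,2) x cols[0,32) = 2x32
Unfold 1 (reflect across h@2): 6 holes -> [(0, 11), (1, 14), (1, 28), (2, 14), (2, 28), (3, 11)]
Unfold 2 (reflect across h@4): 12 holes -> [(0, 11), (1, 14), (1, 28), (2, 14), (2, 28), (3, 11), (4, 11), (5, 14), (5, 28), (6, 14), (6, 28), (7, 11)]

Answer: 12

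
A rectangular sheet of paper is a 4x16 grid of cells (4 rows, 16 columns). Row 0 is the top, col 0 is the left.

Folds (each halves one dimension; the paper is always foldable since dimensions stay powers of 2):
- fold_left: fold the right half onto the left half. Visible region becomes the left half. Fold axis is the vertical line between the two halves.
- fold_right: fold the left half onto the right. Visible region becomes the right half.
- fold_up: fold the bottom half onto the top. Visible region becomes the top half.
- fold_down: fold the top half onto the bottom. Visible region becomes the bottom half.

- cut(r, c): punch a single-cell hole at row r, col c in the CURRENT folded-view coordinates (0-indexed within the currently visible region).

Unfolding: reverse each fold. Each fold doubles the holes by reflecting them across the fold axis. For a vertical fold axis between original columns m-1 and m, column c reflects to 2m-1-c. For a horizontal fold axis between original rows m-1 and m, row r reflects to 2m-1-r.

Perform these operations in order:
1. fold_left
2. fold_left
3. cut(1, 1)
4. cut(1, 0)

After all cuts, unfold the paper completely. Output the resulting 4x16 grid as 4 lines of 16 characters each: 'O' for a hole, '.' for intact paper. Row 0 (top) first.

Op 1 fold_left: fold axis v@8; visible region now rows[0,4) x cols[0,8) = 4x8
Op 2 fold_left: fold axis v@4; visible region now rows[0,4) x cols[0,4) = 4x4
Op 3 cut(1, 1): punch at orig (1,1); cuts so far [(1, 1)]; region rows[0,4) x cols[0,4) = 4x4
Op 4 cut(1, 0): punch at orig (1,0); cuts so far [(1, 0), (1, 1)]; region rows[0,4) x cols[0,4) = 4x4
Unfold 1 (reflect across v@4): 4 holes -> [(1, 0), (1, 1), (1, 6), (1, 7)]
Unfold 2 (reflect across v@8): 8 holes -> [(1, 0), (1, 1), (1, 6), (1, 7), (1, 8), (1, 9), (1, 14), (1, 15)]

Answer: ................
OO....OOOO....OO
................
................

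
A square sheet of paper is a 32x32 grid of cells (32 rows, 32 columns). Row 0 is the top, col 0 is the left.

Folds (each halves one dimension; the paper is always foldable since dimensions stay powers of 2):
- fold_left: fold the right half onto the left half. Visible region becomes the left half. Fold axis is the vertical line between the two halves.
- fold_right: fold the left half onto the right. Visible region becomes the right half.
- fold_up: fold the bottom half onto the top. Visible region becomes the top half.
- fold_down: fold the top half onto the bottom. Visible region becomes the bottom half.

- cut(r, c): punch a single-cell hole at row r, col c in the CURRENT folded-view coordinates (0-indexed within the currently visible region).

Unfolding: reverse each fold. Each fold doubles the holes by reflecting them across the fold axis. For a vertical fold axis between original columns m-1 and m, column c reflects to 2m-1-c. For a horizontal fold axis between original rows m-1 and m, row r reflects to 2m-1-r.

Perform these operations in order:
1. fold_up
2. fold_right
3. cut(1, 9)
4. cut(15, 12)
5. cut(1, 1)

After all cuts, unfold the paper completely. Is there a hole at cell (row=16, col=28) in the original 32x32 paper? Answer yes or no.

Answer: yes

Derivation:
Op 1 fold_up: fold axis h@16; visible region now rows[0,16) x cols[0,32) = 16x32
Op 2 fold_right: fold axis v@16; visible region now rows[0,16) x cols[16,32) = 16x16
Op 3 cut(1, 9): punch at orig (1,25); cuts so far [(1, 25)]; region rows[0,16) x cols[16,32) = 16x16
Op 4 cut(15, 12): punch at orig (15,28); cuts so far [(1, 25), (15, 28)]; region rows[0,16) x cols[16,32) = 16x16
Op 5 cut(1, 1): punch at orig (1,17); cuts so far [(1, 17), (1, 25), (15, 28)]; region rows[0,16) x cols[16,32) = 16x16
Unfold 1 (reflect across v@16): 6 holes -> [(1, 6), (1, 14), (1, 17), (1, 25), (15, 3), (15, 28)]
Unfold 2 (reflect across h@16): 12 holes -> [(1, 6), (1, 14), (1, 17), (1, 25), (15, 3), (15, 28), (16, 3), (16, 28), (30, 6), (30, 14), (30, 17), (30, 25)]
Holes: [(1, 6), (1, 14), (1, 17), (1, 25), (15, 3), (15, 28), (16, 3), (16, 28), (30, 6), (30, 14), (30, 17), (30, 25)]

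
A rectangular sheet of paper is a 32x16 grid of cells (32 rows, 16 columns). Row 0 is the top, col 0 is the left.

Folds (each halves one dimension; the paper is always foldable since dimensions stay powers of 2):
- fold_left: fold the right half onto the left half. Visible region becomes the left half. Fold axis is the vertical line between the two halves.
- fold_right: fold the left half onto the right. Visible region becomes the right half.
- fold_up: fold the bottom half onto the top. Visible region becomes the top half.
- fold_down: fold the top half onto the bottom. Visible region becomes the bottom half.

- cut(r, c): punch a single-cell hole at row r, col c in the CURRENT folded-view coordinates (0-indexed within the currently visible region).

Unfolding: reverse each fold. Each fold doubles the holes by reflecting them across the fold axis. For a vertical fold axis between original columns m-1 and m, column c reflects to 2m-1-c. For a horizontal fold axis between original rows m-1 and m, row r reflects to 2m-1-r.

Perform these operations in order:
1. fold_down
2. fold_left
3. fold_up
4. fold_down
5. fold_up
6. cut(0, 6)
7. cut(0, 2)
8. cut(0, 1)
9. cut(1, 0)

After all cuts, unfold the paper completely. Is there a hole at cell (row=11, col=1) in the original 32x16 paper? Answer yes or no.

Answer: yes

Derivation:
Op 1 fold_down: fold axis h@16; visible region now rows[16,32) x cols[0,16) = 16x16
Op 2 fold_left: fold axis v@8; visible region now rows[16,32) x cols[0,8) = 16x8
Op 3 fold_up: fold axis h@24; visible region now rows[16,24) x cols[0,8) = 8x8
Op 4 fold_down: fold axis h@20; visible region now rows[20,24) x cols[0,8) = 4x8
Op 5 fold_up: fold axis h@22; visible region now rows[20,22) x cols[0,8) = 2x8
Op 6 cut(0, 6): punch at orig (20,6); cuts so far [(20, 6)]; region rows[20,22) x cols[0,8) = 2x8
Op 7 cut(0, 2): punch at orig (20,2); cuts so far [(20, 2), (20, 6)]; region rows[20,22) x cols[0,8) = 2x8
Op 8 cut(0, 1): punch at orig (20,1); cuts so far [(20, 1), (20, 2), (20, 6)]; region rows[20,22) x cols[0,8) = 2x8
Op 9 cut(1, 0): punch at orig (21,0); cuts so far [(20, 1), (20, 2), (20, 6), (21, 0)]; region rows[20,22) x cols[0,8) = 2x8
Unfold 1 (reflect across h@22): 8 holes -> [(20, 1), (20, 2), (20, 6), (21, 0), (22, 0), (23, 1), (23, 2), (23, 6)]
Unfold 2 (reflect across h@20): 16 holes -> [(16, 1), (16, 2), (16, 6), (17, 0), (18, 0), (19, 1), (19, 2), (19, 6), (20, 1), (20, 2), (20, 6), (21, 0), (22, 0), (23, 1), (23, 2), (23, 6)]
Unfold 3 (reflect across h@24): 32 holes -> [(16, 1), (16, 2), (16, 6), (17, 0), (18, 0), (19, 1), (19, 2), (19, 6), (20, 1), (20, 2), (20, 6), (21, 0), (22, 0), (23, 1), (23, 2), (23, 6), (24, 1), (24, 2), (24, 6), (25, 0), (26, 0), (27, 1), (27, 2), (27, 6), (28, 1), (28, 2), (28, 6), (29, 0), (30, 0), (31, 1), (31, 2), (31, 6)]
Unfold 4 (reflect across v@8): 64 holes -> [(16, 1), (16, 2), (16, 6), (16, 9), (16, 13), (16, 14), (17, 0), (17, 15), (18, 0), (18, 15), (19, 1), (19, 2), (19, 6), (19, 9), (19, 13), (19, 14), (20, 1), (20, 2), (20, 6), (20, 9), (20, 13), (20, 14), (21, 0), (21, 15), (22, 0), (22, 15), (23, 1), (23, 2), (23, 6), (23, 9), (23, 13), (23, 14), (24, 1), (24, 2), (24, 6), (24, 9), (24, 13), (24, 14), (25, 0), (25, 15), (26, 0), (26, 15), (27, 1), (27, 2), (27, 6), (27, 9), (27, 13), (27, 14), (28, 1), (28, 2), (28, 6), (28, 9), (28, 13), (28, 14), (29, 0), (29, 15), (30, 0), (30, 15), (31, 1), (31, 2), (31, 6), (31, 9), (31, 13), (31, 14)]
Unfold 5 (reflect across h@16): 128 holes -> [(0, 1), (0, 2), (0, 6), (0, 9), (0, 13), (0, 14), (1, 0), (1, 15), (2, 0), (2, 15), (3, 1), (3, 2), (3, 6), (3, 9), (3, 13), (3, 14), (4, 1), (4, 2), (4, 6), (4, 9), (4, 13), (4, 14), (5, 0), (5, 15), (6, 0), (6, 15), (7, 1), (7, 2), (7, 6), (7, 9), (7, 13), (7, 14), (8, 1), (8, 2), (8, 6), (8, 9), (8, 13), (8, 14), (9, 0), (9, 15), (10, 0), (10, 15), (11, 1), (11, 2), (11, 6), (11, 9), (11, 13), (11, 14), (12, 1), (12, 2), (12, 6), (12, 9), (12, 13), (12, 14), (13, 0), (13, 15), (14, 0), (14, 15), (15, 1), (15, 2), (15, 6), (15, 9), (15, 13), (15, 14), (16, 1), (16, 2), (16, 6), (16, 9), (16, 13), (16, 14), (17, 0), (17, 15), (18, 0), (18, 15), (19, 1), (19, 2), (19, 6), (19, 9), (19, 13), (19, 14), (20, 1), (20, 2), (20, 6), (20, 9), (20, 13), (20, 14), (21, 0), (21, 15), (22, 0), (22, 15), (23, 1), (23, 2), (23, 6), (23, 9), (23, 13), (23, 14), (24, 1), (24, 2), (24, 6), (24, 9), (24, 13), (24, 14), (25, 0), (25, 15), (26, 0), (26, 15), (27, 1), (27, 2), (27, 6), (27, 9), (27, 13), (27, 14), (28, 1), (28, 2), (28, 6), (28, 9), (28, 13), (28, 14), (29, 0), (29, 15), (30, 0), (30, 15), (31, 1), (31, 2), (31, 6), (31, 9), (31, 13), (31, 14)]
Holes: [(0, 1), (0, 2), (0, 6), (0, 9), (0, 13), (0, 14), (1, 0), (1, 15), (2, 0), (2, 15), (3, 1), (3, 2), (3, 6), (3, 9), (3, 13), (3, 14), (4, 1), (4, 2), (4, 6), (4, 9), (4, 13), (4, 14), (5, 0), (5, 15), (6, 0), (6, 15), (7, 1), (7, 2), (7, 6), (7, 9), (7, 13), (7, 14), (8, 1), (8, 2), (8, 6), (8, 9), (8, 13), (8, 14), (9, 0), (9, 15), (10, 0), (10, 15), (11, 1), (11, 2), (11, 6), (11, 9), (11, 13), (11, 14), (12, 1), (12, 2), (12, 6), (12, 9), (12, 13), (12, 14), (13, 0), (13, 15), (14, 0), (14, 15), (15, 1), (15, 2), (15, 6), (15, 9), (15, 13), (15, 14), (16, 1), (16, 2), (16, 6), (16, 9), (16, 13), (16, 14), (17, 0), (17, 15), (18, 0), (18, 15), (19, 1), (19, 2), (19, 6), (19, 9), (19, 13), (19, 14), (20, 1), (20, 2), (20, 6), (20, 9), (20, 13), (20, 14), (21, 0), (21, 15), (22, 0), (22, 15), (23, 1), (23, 2), (23, 6), (23, 9), (23, 13), (23, 14), (24, 1), (24, 2), (24, 6), (24, 9), (24, 13), (24, 14), (25, 0), (25, 15), (26, 0), (26, 15), (27, 1), (27, 2), (27, 6), (27, 9), (27, 13), (27, 14), (28, 1), (28, 2), (28, 6), (28, 9), (28, 13), (28, 14), (29, 0), (29, 15), (30, 0), (30, 15), (31, 1), (31, 2), (31, 6), (31, 9), (31, 13), (31, 14)]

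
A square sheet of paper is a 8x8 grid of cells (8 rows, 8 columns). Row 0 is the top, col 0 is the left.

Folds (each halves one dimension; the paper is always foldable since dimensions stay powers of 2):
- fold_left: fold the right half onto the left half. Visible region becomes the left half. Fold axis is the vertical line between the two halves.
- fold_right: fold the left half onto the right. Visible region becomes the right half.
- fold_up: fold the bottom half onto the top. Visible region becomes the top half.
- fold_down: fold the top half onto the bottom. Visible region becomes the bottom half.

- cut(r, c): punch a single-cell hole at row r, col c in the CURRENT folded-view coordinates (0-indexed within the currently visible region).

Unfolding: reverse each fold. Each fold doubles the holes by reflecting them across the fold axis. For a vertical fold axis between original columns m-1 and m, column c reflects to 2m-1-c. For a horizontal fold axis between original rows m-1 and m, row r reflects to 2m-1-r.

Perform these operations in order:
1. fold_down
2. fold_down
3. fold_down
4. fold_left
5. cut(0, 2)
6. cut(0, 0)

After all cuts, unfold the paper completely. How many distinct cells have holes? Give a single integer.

Answer: 32

Derivation:
Op 1 fold_down: fold axis h@4; visible region now rows[4,8) x cols[0,8) = 4x8
Op 2 fold_down: fold axis h@6; visible region now rows[6,8) x cols[0,8) = 2x8
Op 3 fold_down: fold axis h@7; visible region now rows[7,8) x cols[0,8) = 1x8
Op 4 fold_left: fold axis v@4; visible region now rows[7,8) x cols[0,4) = 1x4
Op 5 cut(0, 2): punch at orig (7,2); cuts so far [(7, 2)]; region rows[7,8) x cols[0,4) = 1x4
Op 6 cut(0, 0): punch at orig (7,0); cuts so far [(7, 0), (7, 2)]; region rows[7,8) x cols[0,4) = 1x4
Unfold 1 (reflect across v@4): 4 holes -> [(7, 0), (7, 2), (7, 5), (7, 7)]
Unfold 2 (reflect across h@7): 8 holes -> [(6, 0), (6, 2), (6, 5), (6, 7), (7, 0), (7, 2), (7, 5), (7, 7)]
Unfold 3 (reflect across h@6): 16 holes -> [(4, 0), (4, 2), (4, 5), (4, 7), (5, 0), (5, 2), (5, 5), (5, 7), (6, 0), (6, 2), (6, 5), (6, 7), (7, 0), (7, 2), (7, 5), (7, 7)]
Unfold 4 (reflect across h@4): 32 holes -> [(0, 0), (0, 2), (0, 5), (0, 7), (1, 0), (1, 2), (1, 5), (1, 7), (2, 0), (2, 2), (2, 5), (2, 7), (3, 0), (3, 2), (3, 5), (3, 7), (4, 0), (4, 2), (4, 5), (4, 7), (5, 0), (5, 2), (5, 5), (5, 7), (6, 0), (6, 2), (6, 5), (6, 7), (7, 0), (7, 2), (7, 5), (7, 7)]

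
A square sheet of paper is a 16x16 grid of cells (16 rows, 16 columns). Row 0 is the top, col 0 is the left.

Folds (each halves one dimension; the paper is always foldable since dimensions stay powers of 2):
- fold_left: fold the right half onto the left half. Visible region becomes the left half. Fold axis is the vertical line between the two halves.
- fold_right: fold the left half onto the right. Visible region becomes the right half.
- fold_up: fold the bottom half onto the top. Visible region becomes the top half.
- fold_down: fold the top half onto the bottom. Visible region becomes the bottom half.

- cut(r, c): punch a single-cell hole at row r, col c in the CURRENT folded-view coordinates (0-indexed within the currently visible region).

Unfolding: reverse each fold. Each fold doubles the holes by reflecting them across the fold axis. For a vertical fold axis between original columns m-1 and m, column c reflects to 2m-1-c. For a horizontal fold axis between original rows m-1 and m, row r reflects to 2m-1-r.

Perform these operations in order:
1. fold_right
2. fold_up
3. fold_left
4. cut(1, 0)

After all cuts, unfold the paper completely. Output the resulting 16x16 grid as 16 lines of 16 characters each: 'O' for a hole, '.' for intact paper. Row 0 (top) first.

Op 1 fold_right: fold axis v@8; visible region now rows[0,16) x cols[8,16) = 16x8
Op 2 fold_up: fold axis h@8; visible region now rows[0,8) x cols[8,16) = 8x8
Op 3 fold_left: fold axis v@12; visible region now rows[0,8) x cols[8,12) = 8x4
Op 4 cut(1, 0): punch at orig (1,8); cuts so far [(1, 8)]; region rows[0,8) x cols[8,12) = 8x4
Unfold 1 (reflect across v@12): 2 holes -> [(1, 8), (1, 15)]
Unfold 2 (reflect across h@8): 4 holes -> [(1, 8), (1, 15), (14, 8), (14, 15)]
Unfold 3 (reflect across v@8): 8 holes -> [(1, 0), (1, 7), (1, 8), (1, 15), (14, 0), (14, 7), (14, 8), (14, 15)]

Answer: ................
O......OO......O
................
................
................
................
................
................
................
................
................
................
................
................
O......OO......O
................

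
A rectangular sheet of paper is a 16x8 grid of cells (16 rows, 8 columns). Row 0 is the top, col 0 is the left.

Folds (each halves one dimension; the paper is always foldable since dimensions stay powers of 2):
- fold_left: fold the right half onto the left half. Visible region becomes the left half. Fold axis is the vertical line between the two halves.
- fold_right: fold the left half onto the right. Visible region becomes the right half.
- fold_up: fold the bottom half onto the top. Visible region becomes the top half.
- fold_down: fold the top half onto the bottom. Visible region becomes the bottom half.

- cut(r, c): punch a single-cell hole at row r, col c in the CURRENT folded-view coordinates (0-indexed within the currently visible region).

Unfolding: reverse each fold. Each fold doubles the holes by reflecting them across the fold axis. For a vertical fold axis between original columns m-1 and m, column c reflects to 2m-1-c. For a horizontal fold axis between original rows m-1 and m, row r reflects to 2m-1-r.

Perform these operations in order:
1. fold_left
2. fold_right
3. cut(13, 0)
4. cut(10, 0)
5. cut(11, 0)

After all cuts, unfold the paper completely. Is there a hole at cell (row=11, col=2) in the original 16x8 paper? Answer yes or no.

Answer: yes

Derivation:
Op 1 fold_left: fold axis v@4; visible region now rows[0,16) x cols[0,4) = 16x4
Op 2 fold_right: fold axis v@2; visible region now rows[0,16) x cols[2,4) = 16x2
Op 3 cut(13, 0): punch at orig (13,2); cuts so far [(13, 2)]; region rows[0,16) x cols[2,4) = 16x2
Op 4 cut(10, 0): punch at orig (10,2); cuts so far [(10, 2), (13, 2)]; region rows[0,16) x cols[2,4) = 16x2
Op 5 cut(11, 0): punch at orig (11,2); cuts so far [(10, 2), (11, 2), (13, 2)]; region rows[0,16) x cols[2,4) = 16x2
Unfold 1 (reflect across v@2): 6 holes -> [(10, 1), (10, 2), (11, 1), (11, 2), (13, 1), (13, 2)]
Unfold 2 (reflect across v@4): 12 holes -> [(10, 1), (10, 2), (10, 5), (10, 6), (11, 1), (11, 2), (11, 5), (11, 6), (13, 1), (13, 2), (13, 5), (13, 6)]
Holes: [(10, 1), (10, 2), (10, 5), (10, 6), (11, 1), (11, 2), (11, 5), (11, 6), (13, 1), (13, 2), (13, 5), (13, 6)]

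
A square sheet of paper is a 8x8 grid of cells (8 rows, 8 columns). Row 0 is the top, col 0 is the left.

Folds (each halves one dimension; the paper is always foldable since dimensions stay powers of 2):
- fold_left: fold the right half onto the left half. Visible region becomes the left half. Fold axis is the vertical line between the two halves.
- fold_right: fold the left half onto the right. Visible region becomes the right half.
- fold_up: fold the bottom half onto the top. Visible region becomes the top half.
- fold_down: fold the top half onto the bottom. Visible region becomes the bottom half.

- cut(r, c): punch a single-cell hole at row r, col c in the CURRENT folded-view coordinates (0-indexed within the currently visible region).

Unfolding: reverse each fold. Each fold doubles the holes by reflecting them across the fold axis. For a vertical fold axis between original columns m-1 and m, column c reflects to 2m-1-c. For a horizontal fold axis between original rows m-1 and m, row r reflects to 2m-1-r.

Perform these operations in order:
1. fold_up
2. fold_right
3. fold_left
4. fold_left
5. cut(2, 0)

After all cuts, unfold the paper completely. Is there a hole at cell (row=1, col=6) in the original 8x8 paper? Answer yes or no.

Op 1 fold_up: fold axis h@4; visible region now rows[0,4) x cols[0,8) = 4x8
Op 2 fold_right: fold axis v@4; visible region now rows[0,4) x cols[4,8) = 4x4
Op 3 fold_left: fold axis v@6; visible region now rows[0,4) x cols[4,6) = 4x2
Op 4 fold_left: fold axis v@5; visible region now rows[0,4) x cols[4,5) = 4x1
Op 5 cut(2, 0): punch at orig (2,4); cuts so far [(2, 4)]; region rows[0,4) x cols[4,5) = 4x1
Unfold 1 (reflect across v@5): 2 holes -> [(2, 4), (2, 5)]
Unfold 2 (reflect across v@6): 4 holes -> [(2, 4), (2, 5), (2, 6), (2, 7)]
Unfold 3 (reflect across v@4): 8 holes -> [(2, 0), (2, 1), (2, 2), (2, 3), (2, 4), (2, 5), (2, 6), (2, 7)]
Unfold 4 (reflect across h@4): 16 holes -> [(2, 0), (2, 1), (2, 2), (2, 3), (2, 4), (2, 5), (2, 6), (2, 7), (5, 0), (5, 1), (5, 2), (5, 3), (5, 4), (5, 5), (5, 6), (5, 7)]
Holes: [(2, 0), (2, 1), (2, 2), (2, 3), (2, 4), (2, 5), (2, 6), (2, 7), (5, 0), (5, 1), (5, 2), (5, 3), (5, 4), (5, 5), (5, 6), (5, 7)]

Answer: no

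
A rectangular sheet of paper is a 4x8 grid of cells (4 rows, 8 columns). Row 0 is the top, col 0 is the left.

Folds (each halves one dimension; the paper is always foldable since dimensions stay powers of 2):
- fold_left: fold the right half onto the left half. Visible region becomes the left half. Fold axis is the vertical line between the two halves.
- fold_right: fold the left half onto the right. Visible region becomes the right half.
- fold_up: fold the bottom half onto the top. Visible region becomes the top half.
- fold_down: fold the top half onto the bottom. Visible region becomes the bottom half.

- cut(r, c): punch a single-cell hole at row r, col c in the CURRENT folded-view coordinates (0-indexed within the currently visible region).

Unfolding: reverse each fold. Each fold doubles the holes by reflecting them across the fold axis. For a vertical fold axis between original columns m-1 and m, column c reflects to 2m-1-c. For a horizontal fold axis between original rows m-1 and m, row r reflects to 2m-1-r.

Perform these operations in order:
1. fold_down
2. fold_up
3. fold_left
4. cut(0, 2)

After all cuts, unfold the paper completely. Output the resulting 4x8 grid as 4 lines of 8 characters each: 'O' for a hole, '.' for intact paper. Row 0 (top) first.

Op 1 fold_down: fold axis h@2; visible region now rows[2,4) x cols[0,8) = 2x8
Op 2 fold_up: fold axis h@3; visible region now rows[2,3) x cols[0,8) = 1x8
Op 3 fold_left: fold axis v@4; visible region now rows[2,3) x cols[0,4) = 1x4
Op 4 cut(0, 2): punch at orig (2,2); cuts so far [(2, 2)]; region rows[2,3) x cols[0,4) = 1x4
Unfold 1 (reflect across v@4): 2 holes -> [(2, 2), (2, 5)]
Unfold 2 (reflect across h@3): 4 holes -> [(2, 2), (2, 5), (3, 2), (3, 5)]
Unfold 3 (reflect across h@2): 8 holes -> [(0, 2), (0, 5), (1, 2), (1, 5), (2, 2), (2, 5), (3, 2), (3, 5)]

Answer: ..O..O..
..O..O..
..O..O..
..O..O..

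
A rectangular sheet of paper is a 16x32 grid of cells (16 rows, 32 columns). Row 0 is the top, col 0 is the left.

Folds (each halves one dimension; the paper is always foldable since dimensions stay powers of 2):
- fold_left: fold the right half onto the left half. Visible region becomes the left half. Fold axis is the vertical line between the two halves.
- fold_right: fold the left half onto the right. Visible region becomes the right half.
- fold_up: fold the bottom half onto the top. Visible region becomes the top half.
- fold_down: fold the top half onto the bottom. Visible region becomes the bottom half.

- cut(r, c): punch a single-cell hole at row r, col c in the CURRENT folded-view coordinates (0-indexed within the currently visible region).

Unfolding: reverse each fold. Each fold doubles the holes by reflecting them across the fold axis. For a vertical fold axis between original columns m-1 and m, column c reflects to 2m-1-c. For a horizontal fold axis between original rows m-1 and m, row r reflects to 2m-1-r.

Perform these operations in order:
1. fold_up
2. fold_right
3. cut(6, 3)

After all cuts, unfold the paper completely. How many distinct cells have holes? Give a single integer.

Op 1 fold_up: fold axis h@8; visible region now rows[0,8) x cols[0,32) = 8x32
Op 2 fold_right: fold axis v@16; visible region now rows[0,8) x cols[16,32) = 8x16
Op 3 cut(6, 3): punch at orig (6,19); cuts so far [(6, 19)]; region rows[0,8) x cols[16,32) = 8x16
Unfold 1 (reflect across v@16): 2 holes -> [(6, 12), (6, 19)]
Unfold 2 (reflect across h@8): 4 holes -> [(6, 12), (6, 19), (9, 12), (9, 19)]

Answer: 4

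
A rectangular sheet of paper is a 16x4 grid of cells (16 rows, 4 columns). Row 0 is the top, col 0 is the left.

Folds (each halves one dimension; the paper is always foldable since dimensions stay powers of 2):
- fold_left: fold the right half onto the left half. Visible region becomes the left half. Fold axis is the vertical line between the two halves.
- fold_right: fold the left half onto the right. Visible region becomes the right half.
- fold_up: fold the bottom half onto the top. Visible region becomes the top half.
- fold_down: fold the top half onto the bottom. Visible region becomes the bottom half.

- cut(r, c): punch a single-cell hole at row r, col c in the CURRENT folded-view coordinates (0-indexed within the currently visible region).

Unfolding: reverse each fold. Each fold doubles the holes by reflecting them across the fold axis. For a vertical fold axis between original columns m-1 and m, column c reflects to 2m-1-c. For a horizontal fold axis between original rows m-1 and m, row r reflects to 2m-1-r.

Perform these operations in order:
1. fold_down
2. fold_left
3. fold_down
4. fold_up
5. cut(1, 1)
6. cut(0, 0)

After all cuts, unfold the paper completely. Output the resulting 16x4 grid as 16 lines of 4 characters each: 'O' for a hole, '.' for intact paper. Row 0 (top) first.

Op 1 fold_down: fold axis h@8; visible region now rows[8,16) x cols[0,4) = 8x4
Op 2 fold_left: fold axis v@2; visible region now rows[8,16) x cols[0,2) = 8x2
Op 3 fold_down: fold axis h@12; visible region now rows[12,16) x cols[0,2) = 4x2
Op 4 fold_up: fold axis h@14; visible region now rows[12,14) x cols[0,2) = 2x2
Op 5 cut(1, 1): punch at orig (13,1); cuts so far [(13, 1)]; region rows[12,14) x cols[0,2) = 2x2
Op 6 cut(0, 0): punch at orig (12,0); cuts so far [(12, 0), (13, 1)]; region rows[12,14) x cols[0,2) = 2x2
Unfold 1 (reflect across h@14): 4 holes -> [(12, 0), (13, 1), (14, 1), (15, 0)]
Unfold 2 (reflect across h@12): 8 holes -> [(8, 0), (9, 1), (10, 1), (11, 0), (12, 0), (13, 1), (14, 1), (15, 0)]
Unfold 3 (reflect across v@2): 16 holes -> [(8, 0), (8, 3), (9, 1), (9, 2), (10, 1), (10, 2), (11, 0), (11, 3), (12, 0), (12, 3), (13, 1), (13, 2), (14, 1), (14, 2), (15, 0), (15, 3)]
Unfold 4 (reflect across h@8): 32 holes -> [(0, 0), (0, 3), (1, 1), (1, 2), (2, 1), (2, 2), (3, 0), (3, 3), (4, 0), (4, 3), (5, 1), (5, 2), (6, 1), (6, 2), (7, 0), (7, 3), (8, 0), (8, 3), (9, 1), (9, 2), (10, 1), (10, 2), (11, 0), (11, 3), (12, 0), (12, 3), (13, 1), (13, 2), (14, 1), (14, 2), (15, 0), (15, 3)]

Answer: O..O
.OO.
.OO.
O..O
O..O
.OO.
.OO.
O..O
O..O
.OO.
.OO.
O..O
O..O
.OO.
.OO.
O..O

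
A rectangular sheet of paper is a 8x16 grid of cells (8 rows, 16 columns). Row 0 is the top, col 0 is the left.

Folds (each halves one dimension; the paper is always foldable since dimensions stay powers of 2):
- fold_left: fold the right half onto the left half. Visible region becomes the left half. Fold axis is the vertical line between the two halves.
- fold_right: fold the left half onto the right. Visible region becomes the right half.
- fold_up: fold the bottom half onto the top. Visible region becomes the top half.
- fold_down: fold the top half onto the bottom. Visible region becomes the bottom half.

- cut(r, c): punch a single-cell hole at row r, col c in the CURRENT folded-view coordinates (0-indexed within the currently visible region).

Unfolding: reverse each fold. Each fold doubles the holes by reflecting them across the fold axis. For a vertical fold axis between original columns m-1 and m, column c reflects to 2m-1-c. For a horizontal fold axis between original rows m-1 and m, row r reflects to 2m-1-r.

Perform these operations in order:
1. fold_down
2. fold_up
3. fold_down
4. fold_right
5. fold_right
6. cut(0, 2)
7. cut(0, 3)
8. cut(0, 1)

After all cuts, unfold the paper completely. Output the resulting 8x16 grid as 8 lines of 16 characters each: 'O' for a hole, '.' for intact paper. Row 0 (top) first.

Answer: OOO..OOOOOO..OOO
OOO..OOOOOO..OOO
OOO..OOOOOO..OOO
OOO..OOOOOO..OOO
OOO..OOOOOO..OOO
OOO..OOOOOO..OOO
OOO..OOOOOO..OOO
OOO..OOOOOO..OOO

Derivation:
Op 1 fold_down: fold axis h@4; visible region now rows[4,8) x cols[0,16) = 4x16
Op 2 fold_up: fold axis h@6; visible region now rows[4,6) x cols[0,16) = 2x16
Op 3 fold_down: fold axis h@5; visible region now rows[5,6) x cols[0,16) = 1x16
Op 4 fold_right: fold axis v@8; visible region now rows[5,6) x cols[8,16) = 1x8
Op 5 fold_right: fold axis v@12; visible region now rows[5,6) x cols[12,16) = 1x4
Op 6 cut(0, 2): punch at orig (5,14); cuts so far [(5, 14)]; region rows[5,6) x cols[12,16) = 1x4
Op 7 cut(0, 3): punch at orig (5,15); cuts so far [(5, 14), (5, 15)]; region rows[5,6) x cols[12,16) = 1x4
Op 8 cut(0, 1): punch at orig (5,13); cuts so far [(5, 13), (5, 14), (5, 15)]; region rows[5,6) x cols[12,16) = 1x4
Unfold 1 (reflect across v@12): 6 holes -> [(5, 8), (5, 9), (5, 10), (5, 13), (5, 14), (5, 15)]
Unfold 2 (reflect across v@8): 12 holes -> [(5, 0), (5, 1), (5, 2), (5, 5), (5, 6), (5, 7), (5, 8), (5, 9), (5, 10), (5, 13), (5, 14), (5, 15)]
Unfold 3 (reflect across h@5): 24 holes -> [(4, 0), (4, 1), (4, 2), (4, 5), (4, 6), (4, 7), (4, 8), (4, 9), (4, 10), (4, 13), (4, 14), (4, 15), (5, 0), (5, 1), (5, 2), (5, 5), (5, 6), (5, 7), (5, 8), (5, 9), (5, 10), (5, 13), (5, 14), (5, 15)]
Unfold 4 (reflect across h@6): 48 holes -> [(4, 0), (4, 1), (4, 2), (4, 5), (4, 6), (4, 7), (4, 8), (4, 9), (4, 10), (4, 13), (4, 14), (4, 15), (5, 0), (5, 1), (5, 2), (5, 5), (5, 6), (5, 7), (5, 8), (5, 9), (5, 10), (5, 13), (5, 14), (5, 15), (6, 0), (6, 1), (6, 2), (6, 5), (6, 6), (6, 7), (6, 8), (6, 9), (6, 10), (6, 13), (6, 14), (6, 15), (7, 0), (7, 1), (7, 2), (7, 5), (7, 6), (7, 7), (7, 8), (7, 9), (7, 10), (7, 13), (7, 14), (7, 15)]
Unfold 5 (reflect across h@4): 96 holes -> [(0, 0), (0, 1), (0, 2), (0, 5), (0, 6), (0, 7), (0, 8), (0, 9), (0, 10), (0, 13), (0, 14), (0, 15), (1, 0), (1, 1), (1, 2), (1, 5), (1, 6), (1, 7), (1, 8), (1, 9), (1, 10), (1, 13), (1, 14), (1, 15), (2, 0), (2, 1), (2, 2), (2, 5), (2, 6), (2, 7), (2, 8), (2, 9), (2, 10), (2, 13), (2, 14), (2, 15), (3, 0), (3, 1), (3, 2), (3, 5), (3, 6), (3, 7), (3, 8), (3, 9), (3, 10), (3, 13), (3, 14), (3, 15), (4, 0), (4, 1), (4, 2), (4, 5), (4, 6), (4, 7), (4, 8), (4, 9), (4, 10), (4, 13), (4, 14), (4, 15), (5, 0), (5, 1), (5, 2), (5, 5), (5, 6), (5, 7), (5, 8), (5, 9), (5, 10), (5, 13), (5, 14), (5, 15), (6, 0), (6, 1), (6, 2), (6, 5), (6, 6), (6, 7), (6, 8), (6, 9), (6, 10), (6, 13), (6, 14), (6, 15), (7, 0), (7, 1), (7, 2), (7, 5), (7, 6), (7, 7), (7, 8), (7, 9), (7, 10), (7, 13), (7, 14), (7, 15)]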